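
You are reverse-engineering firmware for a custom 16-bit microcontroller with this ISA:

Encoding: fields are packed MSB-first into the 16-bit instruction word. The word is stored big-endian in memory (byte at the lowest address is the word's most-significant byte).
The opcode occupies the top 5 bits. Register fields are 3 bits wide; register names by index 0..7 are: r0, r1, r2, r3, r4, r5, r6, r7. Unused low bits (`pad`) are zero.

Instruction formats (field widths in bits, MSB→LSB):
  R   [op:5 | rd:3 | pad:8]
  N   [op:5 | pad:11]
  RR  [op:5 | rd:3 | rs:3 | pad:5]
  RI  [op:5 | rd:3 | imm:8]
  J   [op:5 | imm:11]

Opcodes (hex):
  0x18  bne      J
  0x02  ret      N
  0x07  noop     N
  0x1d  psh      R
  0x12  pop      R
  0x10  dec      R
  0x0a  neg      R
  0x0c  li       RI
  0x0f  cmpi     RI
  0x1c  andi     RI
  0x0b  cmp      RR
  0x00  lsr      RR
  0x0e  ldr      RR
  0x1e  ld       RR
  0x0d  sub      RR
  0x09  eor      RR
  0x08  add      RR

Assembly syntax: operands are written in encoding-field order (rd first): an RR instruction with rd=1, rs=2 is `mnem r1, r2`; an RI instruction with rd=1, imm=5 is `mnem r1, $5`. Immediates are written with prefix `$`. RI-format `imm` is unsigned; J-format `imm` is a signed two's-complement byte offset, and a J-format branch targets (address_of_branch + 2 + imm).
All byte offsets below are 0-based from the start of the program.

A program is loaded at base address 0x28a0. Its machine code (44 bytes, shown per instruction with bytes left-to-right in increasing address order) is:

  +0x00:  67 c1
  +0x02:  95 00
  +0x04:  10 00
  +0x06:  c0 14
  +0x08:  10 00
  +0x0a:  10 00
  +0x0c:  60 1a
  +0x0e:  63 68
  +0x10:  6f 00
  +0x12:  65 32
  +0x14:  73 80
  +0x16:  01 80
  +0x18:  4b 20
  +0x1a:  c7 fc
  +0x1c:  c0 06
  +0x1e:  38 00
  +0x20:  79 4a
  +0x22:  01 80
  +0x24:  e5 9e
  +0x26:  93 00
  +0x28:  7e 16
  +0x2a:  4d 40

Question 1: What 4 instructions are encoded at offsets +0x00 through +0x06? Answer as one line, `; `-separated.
li r7, $193; pop r5; ret; bne $20

off 0x00: read 67 c1 as big → 0x67c1
  top 5b → 0xc → li [RI]
  [10:8] rd=7 = r7
  [7:0] imm=193 = $193
off 0x02: read 95 00 as big → 0x9500
  top 5b → 0x12 → pop [R]
  [10:8] rd=5 = r5
off 0x04: read 10 00 as big → 0x1000
  top 5b → 0x2 → ret [N]
off 0x06: read c0 14 as big → 0xc014
  top 5b → 0x18 → bne [J]
  [10:0] imm=20 = $20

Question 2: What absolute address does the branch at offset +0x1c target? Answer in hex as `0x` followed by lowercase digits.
off 0x1c: read c0 06 as big → 0xc006
  top 5b → 0x18 → bne [J]
  imm: (w>>0)&0x7ff=0x6 → $6
  target = base 0x28a0 + off 0x1c + 2 + imm 6 = 0x28c4

0x28c4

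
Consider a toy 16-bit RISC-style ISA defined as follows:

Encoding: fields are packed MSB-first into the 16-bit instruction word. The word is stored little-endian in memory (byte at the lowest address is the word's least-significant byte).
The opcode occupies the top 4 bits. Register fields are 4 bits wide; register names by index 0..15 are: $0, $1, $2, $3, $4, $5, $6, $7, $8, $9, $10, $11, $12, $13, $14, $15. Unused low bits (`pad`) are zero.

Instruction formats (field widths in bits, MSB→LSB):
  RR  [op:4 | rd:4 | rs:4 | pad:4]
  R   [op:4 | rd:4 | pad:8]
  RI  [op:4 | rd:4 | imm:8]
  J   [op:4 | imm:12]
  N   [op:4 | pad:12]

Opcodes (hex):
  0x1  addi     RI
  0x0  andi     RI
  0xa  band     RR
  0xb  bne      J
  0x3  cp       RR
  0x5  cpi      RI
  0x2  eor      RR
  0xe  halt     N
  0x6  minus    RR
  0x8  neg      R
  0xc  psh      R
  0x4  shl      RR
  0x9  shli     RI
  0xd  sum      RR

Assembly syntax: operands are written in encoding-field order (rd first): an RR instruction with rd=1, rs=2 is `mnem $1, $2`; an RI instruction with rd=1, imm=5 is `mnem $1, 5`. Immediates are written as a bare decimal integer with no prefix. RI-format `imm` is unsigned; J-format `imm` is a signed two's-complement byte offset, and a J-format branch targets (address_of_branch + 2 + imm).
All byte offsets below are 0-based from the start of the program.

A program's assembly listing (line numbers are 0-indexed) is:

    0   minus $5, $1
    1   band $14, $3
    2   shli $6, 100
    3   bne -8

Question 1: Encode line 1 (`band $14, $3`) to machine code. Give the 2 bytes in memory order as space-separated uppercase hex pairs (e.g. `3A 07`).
line 1 (band): pack op=0xa:4|rd=14:4|rs=3:4|pad=0:4 = 0xae30; little→ 30 ae

30 AE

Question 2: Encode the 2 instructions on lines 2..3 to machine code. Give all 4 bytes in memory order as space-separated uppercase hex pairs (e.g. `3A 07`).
line 2 (shli): pack op=0x9:4|rd=6:4|imm=100:8 = 0x9664; little→ 64 96
line 3 (bne): pack op=0xb:4|imm=-8:12 = 0xbff8; little→ f8 bf

64 96 F8 BF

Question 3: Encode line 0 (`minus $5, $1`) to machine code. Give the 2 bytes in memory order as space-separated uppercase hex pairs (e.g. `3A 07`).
10 65

line 0 (minus): pack op=0x6:4|rd=5:4|rs=1:4|pad=0:4 = 0x6510; little→ 10 65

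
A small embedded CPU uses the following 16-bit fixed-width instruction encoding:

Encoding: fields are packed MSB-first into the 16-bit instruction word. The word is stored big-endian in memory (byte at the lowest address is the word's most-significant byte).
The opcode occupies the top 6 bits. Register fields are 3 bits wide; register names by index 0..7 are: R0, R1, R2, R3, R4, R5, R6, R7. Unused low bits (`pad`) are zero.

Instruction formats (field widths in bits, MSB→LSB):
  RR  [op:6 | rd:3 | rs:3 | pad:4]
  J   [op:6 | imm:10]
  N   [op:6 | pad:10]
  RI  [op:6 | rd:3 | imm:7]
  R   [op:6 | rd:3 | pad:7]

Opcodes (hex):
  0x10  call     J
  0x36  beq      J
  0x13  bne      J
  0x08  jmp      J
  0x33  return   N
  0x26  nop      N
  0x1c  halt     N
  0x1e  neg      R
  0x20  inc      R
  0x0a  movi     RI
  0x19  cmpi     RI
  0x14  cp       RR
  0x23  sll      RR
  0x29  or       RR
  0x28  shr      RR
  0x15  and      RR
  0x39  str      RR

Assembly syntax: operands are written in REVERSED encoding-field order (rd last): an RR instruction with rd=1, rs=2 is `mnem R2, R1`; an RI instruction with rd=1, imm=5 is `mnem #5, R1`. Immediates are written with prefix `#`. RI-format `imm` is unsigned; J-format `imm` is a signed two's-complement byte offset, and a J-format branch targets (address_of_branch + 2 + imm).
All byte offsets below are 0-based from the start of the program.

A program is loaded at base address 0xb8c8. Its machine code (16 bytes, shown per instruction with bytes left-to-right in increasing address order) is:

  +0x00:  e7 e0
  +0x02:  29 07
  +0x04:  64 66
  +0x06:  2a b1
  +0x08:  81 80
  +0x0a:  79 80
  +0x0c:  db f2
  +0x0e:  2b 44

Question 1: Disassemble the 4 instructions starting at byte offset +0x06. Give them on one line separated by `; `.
movi #49, R5; inc R3; neg R3; beq #-14

@+06  big-endian(2a b1) = 0x2ab1
  top 6b → 0xa → movi [RI]
  [9:7] rd=5 = R5
  [6:0] imm=49 = #49
@+08  big-endian(81 80) = 0x8180
  top 6b → 0x20 → inc [R]
  [9:7] rd=3 = R3
@+0a  big-endian(79 80) = 0x7980
  top 6b → 0x1e → neg [R]
  [9:7] rd=3 = R3
@+0c  big-endian(db f2) = 0xdbf2
  top 6b → 0x36 → beq [J]
  [9:0] imm=1010 (s10→-14) = #-14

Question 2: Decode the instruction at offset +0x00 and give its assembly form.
[00] e7 e0 → 0xe7e0
  top 6b → 0x39 → str [RR]
  rd: (w>>7)&0x7=0x7 → R7
  rs: (w>>4)&0x7=0x6 → R6

str R6, R7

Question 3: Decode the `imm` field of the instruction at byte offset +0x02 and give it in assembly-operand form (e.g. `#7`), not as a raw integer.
#7

+0x02: 29 07 ⇒ word 0x2907 (big)
  op=0x2907>>10=0xa ⇒ movi (RI)
  [9:7] rd=2 = R2
  [6:0] imm=7 = #7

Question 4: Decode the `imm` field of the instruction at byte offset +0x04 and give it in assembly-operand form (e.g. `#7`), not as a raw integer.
[04] 64 66 → 0x6466
  op=0x6466>>10=0x19 ⇒ cmpi (RI)
  rd@[9:7]=0x0 ⇒ R0
  imm@[6:0]=0x66 ⇒ #102

#102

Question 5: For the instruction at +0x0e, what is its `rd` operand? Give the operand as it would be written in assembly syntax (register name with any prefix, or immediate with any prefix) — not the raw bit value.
@+0e  big-endian(2b 44) = 0x2b44
  op=0x2b44>>10=0xa ⇒ movi (RI)
  [9:7] rd=6 = R6
  [6:0] imm=68 = #68

R6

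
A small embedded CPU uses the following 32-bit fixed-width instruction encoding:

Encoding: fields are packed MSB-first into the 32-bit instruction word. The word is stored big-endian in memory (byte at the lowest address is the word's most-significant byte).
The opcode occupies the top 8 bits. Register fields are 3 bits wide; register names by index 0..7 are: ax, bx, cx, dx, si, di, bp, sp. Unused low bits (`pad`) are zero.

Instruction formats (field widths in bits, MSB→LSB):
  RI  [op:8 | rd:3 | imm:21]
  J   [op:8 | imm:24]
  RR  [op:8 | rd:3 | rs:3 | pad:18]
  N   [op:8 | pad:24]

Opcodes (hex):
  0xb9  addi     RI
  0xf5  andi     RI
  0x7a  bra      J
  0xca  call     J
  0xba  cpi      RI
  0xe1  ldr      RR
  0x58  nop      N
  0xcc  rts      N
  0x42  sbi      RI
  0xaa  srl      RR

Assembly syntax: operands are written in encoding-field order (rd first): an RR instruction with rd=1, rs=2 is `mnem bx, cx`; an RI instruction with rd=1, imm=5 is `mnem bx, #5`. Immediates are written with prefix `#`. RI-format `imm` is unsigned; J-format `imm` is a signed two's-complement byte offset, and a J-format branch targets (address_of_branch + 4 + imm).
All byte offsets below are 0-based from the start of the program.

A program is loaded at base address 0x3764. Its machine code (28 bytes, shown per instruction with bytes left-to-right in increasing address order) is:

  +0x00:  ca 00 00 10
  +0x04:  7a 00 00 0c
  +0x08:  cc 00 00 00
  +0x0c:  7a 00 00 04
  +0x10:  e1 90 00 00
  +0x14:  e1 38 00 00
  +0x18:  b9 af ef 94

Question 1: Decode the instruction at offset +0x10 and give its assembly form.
ldr si, si

[10] e1 90 00 00 → 0xe1900000
  op=0xe1900000>>24=0xe1 ⇒ ldr (RR)
  [23:21] rd=4 = si
  [20:18] rs=4 = si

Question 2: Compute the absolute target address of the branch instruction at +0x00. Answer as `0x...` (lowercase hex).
0x3778

+0x00: ca 00 00 10 ⇒ word 0xca000010 (big)
  top 8b → 0xca → call [J]
  [23:0] imm=16 = #16
  target = base 0x3764 + off 0x00 + 4 + imm 16 = 0x3778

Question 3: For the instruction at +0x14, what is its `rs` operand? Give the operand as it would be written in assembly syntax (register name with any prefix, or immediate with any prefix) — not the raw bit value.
off 0x14: read e1 38 00 00 as big → 0xe1380000
  opcode bits[31:24]=0xe1: ldr/RR
  rd: (w>>21)&0x7=0x1 → bx
  rs: (w>>18)&0x7=0x6 → bp

bp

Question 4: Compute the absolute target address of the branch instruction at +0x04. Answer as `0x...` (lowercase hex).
[04] 7a 00 00 0c → 0x7a00000c
  top 8b → 0x7a → bra [J]
  imm@[23:0]=0xc ⇒ #12
  target = base 0x3764 + off 0x04 + 4 + imm 12 = 0x3778

0x3778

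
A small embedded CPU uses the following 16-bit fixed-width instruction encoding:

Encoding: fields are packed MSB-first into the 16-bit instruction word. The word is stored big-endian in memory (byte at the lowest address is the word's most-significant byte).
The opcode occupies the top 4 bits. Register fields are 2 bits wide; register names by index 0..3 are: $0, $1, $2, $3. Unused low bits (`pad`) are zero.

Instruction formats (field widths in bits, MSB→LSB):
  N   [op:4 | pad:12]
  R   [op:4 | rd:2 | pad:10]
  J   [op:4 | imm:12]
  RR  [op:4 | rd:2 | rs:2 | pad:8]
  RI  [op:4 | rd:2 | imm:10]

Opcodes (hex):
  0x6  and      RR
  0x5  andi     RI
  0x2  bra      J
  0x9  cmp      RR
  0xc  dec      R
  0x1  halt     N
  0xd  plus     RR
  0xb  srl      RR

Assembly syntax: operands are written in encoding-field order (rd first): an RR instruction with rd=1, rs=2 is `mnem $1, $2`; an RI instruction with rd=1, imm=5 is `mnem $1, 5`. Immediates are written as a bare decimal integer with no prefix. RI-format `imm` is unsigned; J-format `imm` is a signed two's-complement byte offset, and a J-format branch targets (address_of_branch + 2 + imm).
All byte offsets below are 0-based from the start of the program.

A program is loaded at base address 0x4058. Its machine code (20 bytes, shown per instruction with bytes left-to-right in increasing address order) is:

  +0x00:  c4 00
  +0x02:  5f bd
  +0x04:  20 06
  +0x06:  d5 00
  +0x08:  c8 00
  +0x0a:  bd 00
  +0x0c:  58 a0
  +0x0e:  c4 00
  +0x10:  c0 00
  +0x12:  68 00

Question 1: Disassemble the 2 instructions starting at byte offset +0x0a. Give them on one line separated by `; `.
srl $3, $1; andi $2, 160

off 0x0a: read bd 00 as big → 0xbd00
  op=0xbd00>>12=0xb ⇒ srl (RR)
  [11:10] rd=3 = $3
  [9:8] rs=1 = $1
off 0x0c: read 58 a0 as big → 0x58a0
  op=0x58a0>>12=0x5 ⇒ andi (RI)
  [11:10] rd=2 = $2
  [9:0] imm=160 = 160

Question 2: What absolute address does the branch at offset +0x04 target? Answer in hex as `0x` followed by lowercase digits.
0x4064

off 0x04: read 20 06 as big → 0x2006
  opcode bits[15:12]=0x2: bra/J
  [11:0] imm=6 = 6
  target = base 0x4058 + off 0x04 + 2 + imm 6 = 0x4064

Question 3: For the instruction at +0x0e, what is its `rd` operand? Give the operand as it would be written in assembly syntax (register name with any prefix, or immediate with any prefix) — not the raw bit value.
$1

[0e] c4 00 → 0xc400
  top 4b → 0xc → dec [R]
  [11:10] rd=1 = $1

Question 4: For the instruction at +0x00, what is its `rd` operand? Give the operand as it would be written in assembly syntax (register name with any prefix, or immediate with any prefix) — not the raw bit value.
$1

off 0x00: read c4 00 as big → 0xc400
  top 4b → 0xc → dec [R]
  rd@[11:10]=0x1 ⇒ $1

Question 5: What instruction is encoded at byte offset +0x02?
@+02  big-endian(5f bd) = 0x5fbd
  top 4b → 0x5 → andi [RI]
  [11:10] rd=3 = $3
  [9:0] imm=957 = 957

andi $3, 957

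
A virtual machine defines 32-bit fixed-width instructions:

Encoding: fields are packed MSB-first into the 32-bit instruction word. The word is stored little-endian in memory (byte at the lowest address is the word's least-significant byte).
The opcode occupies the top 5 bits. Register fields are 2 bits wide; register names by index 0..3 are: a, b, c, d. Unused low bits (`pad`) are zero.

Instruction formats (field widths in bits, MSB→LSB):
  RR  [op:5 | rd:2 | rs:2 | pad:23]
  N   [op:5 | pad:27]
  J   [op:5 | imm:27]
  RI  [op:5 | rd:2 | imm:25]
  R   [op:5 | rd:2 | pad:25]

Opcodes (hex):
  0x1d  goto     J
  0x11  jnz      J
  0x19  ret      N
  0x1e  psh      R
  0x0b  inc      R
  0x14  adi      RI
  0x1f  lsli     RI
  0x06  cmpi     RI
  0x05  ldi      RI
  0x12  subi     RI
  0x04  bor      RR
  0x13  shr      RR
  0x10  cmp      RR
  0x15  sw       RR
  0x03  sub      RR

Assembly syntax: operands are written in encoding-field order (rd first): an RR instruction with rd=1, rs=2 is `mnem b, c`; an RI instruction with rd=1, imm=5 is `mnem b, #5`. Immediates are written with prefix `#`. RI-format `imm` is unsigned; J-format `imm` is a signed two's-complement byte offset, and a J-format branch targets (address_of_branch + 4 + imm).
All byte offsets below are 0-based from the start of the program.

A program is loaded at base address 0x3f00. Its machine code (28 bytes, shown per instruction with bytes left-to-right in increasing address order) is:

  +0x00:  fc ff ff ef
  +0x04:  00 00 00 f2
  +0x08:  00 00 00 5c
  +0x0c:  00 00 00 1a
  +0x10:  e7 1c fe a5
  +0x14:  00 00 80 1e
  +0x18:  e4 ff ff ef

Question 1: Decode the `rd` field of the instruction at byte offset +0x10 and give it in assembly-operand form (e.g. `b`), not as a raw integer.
off 0x10: read e7 1c fe a5 as little → 0xa5fe1ce7
  top 5b → 0x14 → adi [RI]
  [26:25] rd=2 = c
  [24:0] imm=33430759 = #33430759

c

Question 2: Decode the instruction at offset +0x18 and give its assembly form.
+0x18: e4 ff ff ef ⇒ word 0xefffffe4 (little)
  opcode bits[31:27]=0x1d: goto/J
  imm@[26:0]=0x7ffffe4 (s27→-28) ⇒ #-28

goto #-28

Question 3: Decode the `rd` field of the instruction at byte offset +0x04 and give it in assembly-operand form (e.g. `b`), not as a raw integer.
[04] 00 00 00 f2 → 0xf2000000
  opcode bits[31:27]=0x1e: psh/R
  [26:25] rd=1 = b

b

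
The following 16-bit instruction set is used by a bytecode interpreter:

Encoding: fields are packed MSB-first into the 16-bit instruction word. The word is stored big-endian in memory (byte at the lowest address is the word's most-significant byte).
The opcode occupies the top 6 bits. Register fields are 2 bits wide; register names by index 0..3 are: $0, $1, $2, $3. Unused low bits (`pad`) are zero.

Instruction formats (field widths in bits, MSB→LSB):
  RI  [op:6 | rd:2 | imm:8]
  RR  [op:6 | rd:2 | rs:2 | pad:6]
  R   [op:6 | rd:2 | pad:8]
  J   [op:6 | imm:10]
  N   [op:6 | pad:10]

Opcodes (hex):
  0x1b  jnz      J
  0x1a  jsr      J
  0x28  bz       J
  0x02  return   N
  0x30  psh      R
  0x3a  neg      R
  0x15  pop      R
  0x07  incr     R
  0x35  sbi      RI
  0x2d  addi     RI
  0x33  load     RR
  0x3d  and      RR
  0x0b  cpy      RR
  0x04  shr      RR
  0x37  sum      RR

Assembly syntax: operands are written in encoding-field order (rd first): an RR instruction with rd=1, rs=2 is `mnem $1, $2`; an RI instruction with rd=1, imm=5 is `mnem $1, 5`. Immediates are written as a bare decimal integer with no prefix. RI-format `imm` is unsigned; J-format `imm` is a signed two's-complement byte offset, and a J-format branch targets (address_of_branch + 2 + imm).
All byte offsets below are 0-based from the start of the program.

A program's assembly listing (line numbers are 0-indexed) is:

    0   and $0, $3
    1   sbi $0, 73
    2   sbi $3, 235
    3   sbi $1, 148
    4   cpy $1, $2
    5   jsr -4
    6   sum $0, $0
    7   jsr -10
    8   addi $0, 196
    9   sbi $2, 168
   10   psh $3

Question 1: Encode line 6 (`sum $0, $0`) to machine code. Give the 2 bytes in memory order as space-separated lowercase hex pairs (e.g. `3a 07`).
6. sum fields op=0x37:6|rd=0:2|rs=0:2|pad=0:6 → word dc00h → dc 00

dc 00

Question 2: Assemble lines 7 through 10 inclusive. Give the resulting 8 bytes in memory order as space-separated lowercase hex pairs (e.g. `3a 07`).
6b f6 b4 c4 d6 a8 c3 00

line 7 (jsr): pack op=0x1a:6|imm=-10:10 = 0x6bf6; big→ 6b f6
line 8 (addi): pack op=0x2d:6|rd=0:2|imm=196:8 = 0xb4c4; big→ b4 c4
line 9 (sbi): pack op=0x35:6|rd=2:2|imm=168:8 = 0xd6a8; big→ d6 a8
line 10 (psh): pack op=0x30:6|rd=3:2|pad=0:8 = 0xc300; big→ c3 00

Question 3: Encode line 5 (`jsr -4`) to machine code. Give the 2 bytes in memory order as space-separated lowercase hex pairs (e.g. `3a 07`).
L5: jsr op=0x1a:6|imm=-4:10 ⇒ 0x6bfc ⇒ big 6b fc

6b fc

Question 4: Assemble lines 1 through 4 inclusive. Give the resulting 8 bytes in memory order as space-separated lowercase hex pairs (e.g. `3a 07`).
1. sbi fields op=0x35:6|rd=0:2|imm=73:8 → word d449h → d4 49
2. sbi fields op=0x35:6|rd=3:2|imm=235:8 → word d7ebh → d7 eb
3. sbi fields op=0x35:6|rd=1:2|imm=148:8 → word d594h → d5 94
4. cpy fields op=0xb:6|rd=1:2|rs=2:2|pad=0:6 → word 2d80h → 2d 80

d4 49 d7 eb d5 94 2d 80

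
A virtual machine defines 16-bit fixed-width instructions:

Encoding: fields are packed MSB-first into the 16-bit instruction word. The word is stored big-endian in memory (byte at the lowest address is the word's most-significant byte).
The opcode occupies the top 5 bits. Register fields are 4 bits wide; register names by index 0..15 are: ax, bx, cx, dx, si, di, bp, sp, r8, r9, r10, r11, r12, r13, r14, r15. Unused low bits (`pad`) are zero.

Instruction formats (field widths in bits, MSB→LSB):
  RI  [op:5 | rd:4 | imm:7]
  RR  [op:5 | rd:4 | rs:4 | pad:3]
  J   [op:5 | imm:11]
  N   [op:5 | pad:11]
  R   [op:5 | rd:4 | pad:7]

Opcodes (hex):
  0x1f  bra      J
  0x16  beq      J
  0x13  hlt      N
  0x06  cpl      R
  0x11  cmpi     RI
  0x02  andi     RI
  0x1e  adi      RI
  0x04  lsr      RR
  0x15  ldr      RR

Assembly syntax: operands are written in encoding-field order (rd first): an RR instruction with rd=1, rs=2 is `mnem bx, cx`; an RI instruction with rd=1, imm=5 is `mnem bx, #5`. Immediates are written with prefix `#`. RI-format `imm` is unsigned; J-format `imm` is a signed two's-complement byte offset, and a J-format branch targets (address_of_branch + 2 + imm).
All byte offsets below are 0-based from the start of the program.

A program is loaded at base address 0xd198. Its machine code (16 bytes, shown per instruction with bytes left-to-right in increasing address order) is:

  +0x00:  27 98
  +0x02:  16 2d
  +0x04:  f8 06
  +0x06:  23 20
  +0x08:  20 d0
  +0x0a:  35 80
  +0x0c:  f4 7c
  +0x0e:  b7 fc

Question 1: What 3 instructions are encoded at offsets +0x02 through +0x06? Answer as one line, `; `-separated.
[02] 16 2d → 0x162d
  top 5b → 0x2 → andi [RI]
  rd@[10:7]=0xc ⇒ r12
  imm@[6:0]=0x2d ⇒ #45
[04] f8 06 → 0xf806
  top 5b → 0x1f → bra [J]
  imm@[10:0]=0x6 ⇒ #6
[06] 23 20 → 0x2320
  top 5b → 0x4 → lsr [RR]
  rd@[10:7]=0x6 ⇒ bp
  rs@[6:3]=0x4 ⇒ si

andi r12, #45; bra #6; lsr bp, si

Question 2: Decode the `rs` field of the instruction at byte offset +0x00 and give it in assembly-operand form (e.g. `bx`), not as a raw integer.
[00] 27 98 → 0x2798
  op=0x2798>>11=0x4 ⇒ lsr (RR)
  rd@[10:7]=0xf ⇒ r15
  rs@[6:3]=0x3 ⇒ dx

dx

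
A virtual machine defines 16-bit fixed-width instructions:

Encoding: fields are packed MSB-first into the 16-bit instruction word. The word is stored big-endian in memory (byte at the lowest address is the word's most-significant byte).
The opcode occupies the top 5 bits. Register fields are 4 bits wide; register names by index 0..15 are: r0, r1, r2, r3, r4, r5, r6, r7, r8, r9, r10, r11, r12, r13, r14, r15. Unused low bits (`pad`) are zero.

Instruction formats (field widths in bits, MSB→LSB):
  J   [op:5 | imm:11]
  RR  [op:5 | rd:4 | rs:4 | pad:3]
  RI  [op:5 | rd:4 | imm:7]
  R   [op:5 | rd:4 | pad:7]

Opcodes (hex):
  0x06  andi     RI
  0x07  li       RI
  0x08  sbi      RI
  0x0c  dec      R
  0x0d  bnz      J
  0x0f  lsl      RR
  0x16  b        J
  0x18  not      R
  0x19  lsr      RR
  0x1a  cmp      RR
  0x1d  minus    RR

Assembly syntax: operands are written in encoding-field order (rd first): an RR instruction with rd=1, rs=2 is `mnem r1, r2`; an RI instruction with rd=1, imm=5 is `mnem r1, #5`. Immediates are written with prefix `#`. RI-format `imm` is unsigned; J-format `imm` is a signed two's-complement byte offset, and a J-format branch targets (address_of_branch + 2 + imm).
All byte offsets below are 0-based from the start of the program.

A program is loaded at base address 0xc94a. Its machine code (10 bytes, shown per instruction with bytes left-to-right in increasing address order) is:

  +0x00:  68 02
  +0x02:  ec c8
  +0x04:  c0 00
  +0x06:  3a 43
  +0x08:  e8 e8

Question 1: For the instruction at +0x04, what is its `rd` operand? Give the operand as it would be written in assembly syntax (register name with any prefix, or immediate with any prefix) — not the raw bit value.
r0

[04] c0 00 → 0xc000
  top 5b → 0x18 → not [R]
  [10:7] rd=0 = r0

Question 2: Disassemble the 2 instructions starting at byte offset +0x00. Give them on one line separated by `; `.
off 0x00: read 68 02 as big → 0x6802
  op=0x6802>>11=0xd ⇒ bnz (J)
  [10:0] imm=2 = #2
off 0x02: read ec c8 as big → 0xecc8
  op=0xecc8>>11=0x1d ⇒ minus (RR)
  [10:7] rd=9 = r9
  [6:3] rs=9 = r9

bnz #2; minus r9, r9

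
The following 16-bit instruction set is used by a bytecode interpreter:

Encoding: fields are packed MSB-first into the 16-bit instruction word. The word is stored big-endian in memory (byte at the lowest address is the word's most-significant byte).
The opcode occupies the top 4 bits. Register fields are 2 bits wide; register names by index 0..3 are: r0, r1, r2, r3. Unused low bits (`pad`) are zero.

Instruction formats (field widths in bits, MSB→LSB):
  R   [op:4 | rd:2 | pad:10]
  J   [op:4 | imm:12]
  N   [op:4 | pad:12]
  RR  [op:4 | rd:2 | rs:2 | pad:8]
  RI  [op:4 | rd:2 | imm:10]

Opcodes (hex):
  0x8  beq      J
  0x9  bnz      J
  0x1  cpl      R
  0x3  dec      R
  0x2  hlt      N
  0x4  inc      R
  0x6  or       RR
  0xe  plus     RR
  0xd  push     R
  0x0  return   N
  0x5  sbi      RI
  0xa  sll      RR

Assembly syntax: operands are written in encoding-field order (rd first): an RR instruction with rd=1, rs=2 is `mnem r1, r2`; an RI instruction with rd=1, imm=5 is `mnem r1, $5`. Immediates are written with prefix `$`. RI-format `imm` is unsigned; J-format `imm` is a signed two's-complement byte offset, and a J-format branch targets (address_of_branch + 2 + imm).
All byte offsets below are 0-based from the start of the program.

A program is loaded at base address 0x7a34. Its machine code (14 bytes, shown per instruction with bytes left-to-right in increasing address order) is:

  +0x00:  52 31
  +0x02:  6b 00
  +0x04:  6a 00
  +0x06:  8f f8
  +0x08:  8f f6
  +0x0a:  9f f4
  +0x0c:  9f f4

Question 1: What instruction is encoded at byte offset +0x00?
+0x00: 52 31 ⇒ word 0x5231 (big)
  top 4b → 0x5 → sbi [RI]
  rd@[11:10]=0x0 ⇒ r0
  imm@[9:0]=0x231 ⇒ $561

sbi r0, $561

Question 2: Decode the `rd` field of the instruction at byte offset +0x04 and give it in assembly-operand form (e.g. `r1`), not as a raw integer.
@+04  big-endian(6a 00) = 0x6a00
  top 4b → 0x6 → or [RR]
  rd: (w>>10)&0x3=0x2 → r2
  rs: (w>>8)&0x3=0x2 → r2

r2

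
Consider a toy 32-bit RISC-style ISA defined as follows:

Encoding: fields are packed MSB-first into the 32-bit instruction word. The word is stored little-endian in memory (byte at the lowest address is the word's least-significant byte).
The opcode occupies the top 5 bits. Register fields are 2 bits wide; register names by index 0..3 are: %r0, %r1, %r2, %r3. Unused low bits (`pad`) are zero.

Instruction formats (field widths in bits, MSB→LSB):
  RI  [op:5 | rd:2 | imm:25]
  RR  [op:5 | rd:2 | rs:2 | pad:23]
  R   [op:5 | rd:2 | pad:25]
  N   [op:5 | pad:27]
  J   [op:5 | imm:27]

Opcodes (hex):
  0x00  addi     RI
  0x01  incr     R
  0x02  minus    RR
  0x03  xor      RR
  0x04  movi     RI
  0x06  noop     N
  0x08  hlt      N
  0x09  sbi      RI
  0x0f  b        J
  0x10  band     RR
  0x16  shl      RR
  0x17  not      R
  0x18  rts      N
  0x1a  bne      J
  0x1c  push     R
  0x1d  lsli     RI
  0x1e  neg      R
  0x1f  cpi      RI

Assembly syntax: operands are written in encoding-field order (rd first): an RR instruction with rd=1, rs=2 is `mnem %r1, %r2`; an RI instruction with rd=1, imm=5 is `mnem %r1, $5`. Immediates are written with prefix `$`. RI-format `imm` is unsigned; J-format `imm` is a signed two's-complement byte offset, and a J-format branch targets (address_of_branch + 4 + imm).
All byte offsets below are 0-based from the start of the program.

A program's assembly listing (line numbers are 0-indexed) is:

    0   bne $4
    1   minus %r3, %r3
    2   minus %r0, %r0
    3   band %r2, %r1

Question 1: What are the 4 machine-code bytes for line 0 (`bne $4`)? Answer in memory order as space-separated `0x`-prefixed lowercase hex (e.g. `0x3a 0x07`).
0. bne fields op=0x1a:5|imm=4:27 → word d0000004h → 04 00 00 d0

0x04 0x00 0x00 0xd0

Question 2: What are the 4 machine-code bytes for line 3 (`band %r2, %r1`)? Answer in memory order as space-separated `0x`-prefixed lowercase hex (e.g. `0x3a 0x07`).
0x00 0x00 0x80 0x84

line 3 (band): pack op=0x10:5|rd=2:2|rs=1:2|pad=0:23 = 0x84800000; little→ 00 00 80 84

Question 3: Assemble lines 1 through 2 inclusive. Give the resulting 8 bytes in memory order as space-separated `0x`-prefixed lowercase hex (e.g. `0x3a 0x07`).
1. minus fields op=0x2:5|rd=3:2|rs=3:2|pad=0:23 → word 17800000h → 00 00 80 17
2. minus fields op=0x2:5|rd=0:2|rs=0:2|pad=0:23 → word 10000000h → 00 00 00 10

0x00 0x00 0x80 0x17 0x00 0x00 0x00 0x10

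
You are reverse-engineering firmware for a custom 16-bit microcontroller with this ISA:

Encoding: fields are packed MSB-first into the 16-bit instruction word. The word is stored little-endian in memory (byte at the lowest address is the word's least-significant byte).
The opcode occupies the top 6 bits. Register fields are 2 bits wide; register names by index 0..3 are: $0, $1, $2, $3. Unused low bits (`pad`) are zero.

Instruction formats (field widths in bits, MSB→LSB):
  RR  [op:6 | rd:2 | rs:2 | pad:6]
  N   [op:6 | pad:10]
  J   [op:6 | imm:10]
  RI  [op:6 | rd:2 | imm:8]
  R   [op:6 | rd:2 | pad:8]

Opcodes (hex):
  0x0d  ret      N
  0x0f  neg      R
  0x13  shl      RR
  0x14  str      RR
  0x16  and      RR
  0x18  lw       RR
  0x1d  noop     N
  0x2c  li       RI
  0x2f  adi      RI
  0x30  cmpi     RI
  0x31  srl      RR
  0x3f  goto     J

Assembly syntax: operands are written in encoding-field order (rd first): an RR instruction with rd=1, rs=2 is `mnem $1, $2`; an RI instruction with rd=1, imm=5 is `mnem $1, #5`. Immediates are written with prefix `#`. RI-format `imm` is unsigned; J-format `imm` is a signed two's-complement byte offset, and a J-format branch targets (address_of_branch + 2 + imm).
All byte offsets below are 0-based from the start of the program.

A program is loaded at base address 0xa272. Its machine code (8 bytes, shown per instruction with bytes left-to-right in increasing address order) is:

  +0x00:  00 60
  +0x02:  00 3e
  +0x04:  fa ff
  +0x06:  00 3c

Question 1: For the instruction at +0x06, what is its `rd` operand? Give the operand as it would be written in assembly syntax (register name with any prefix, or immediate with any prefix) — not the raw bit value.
$0

[06] 00 3c → 0x3c00
  opcode bits[15:10]=0xf: neg/R
  rd: (w>>8)&0x3=0x0 → $0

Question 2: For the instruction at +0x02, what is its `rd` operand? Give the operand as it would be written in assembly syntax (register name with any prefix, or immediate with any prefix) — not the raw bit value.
$2

+0x02: 00 3e ⇒ word 0x3e00 (little)
  top 6b → 0xf → neg [R]
  rd: (w>>8)&0x3=0x2 → $2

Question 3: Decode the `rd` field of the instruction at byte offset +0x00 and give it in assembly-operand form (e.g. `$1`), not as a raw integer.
+0x00: 00 60 ⇒ word 0x6000 (little)
  top 6b → 0x18 → lw [RR]
  rd@[9:8]=0x0 ⇒ $0
  rs@[7:6]=0x0 ⇒ $0

$0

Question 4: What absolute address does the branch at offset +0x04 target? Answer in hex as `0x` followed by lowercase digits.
0xa272

+0x04: fa ff ⇒ word 0xfffa (little)
  opcode bits[15:10]=0x3f: goto/J
  imm: (w>>0)&0x3ff=0x3fa (s10→-6) → #-6
  target = base 0xa272 + off 0x04 + 2 + imm -6 = 0xa272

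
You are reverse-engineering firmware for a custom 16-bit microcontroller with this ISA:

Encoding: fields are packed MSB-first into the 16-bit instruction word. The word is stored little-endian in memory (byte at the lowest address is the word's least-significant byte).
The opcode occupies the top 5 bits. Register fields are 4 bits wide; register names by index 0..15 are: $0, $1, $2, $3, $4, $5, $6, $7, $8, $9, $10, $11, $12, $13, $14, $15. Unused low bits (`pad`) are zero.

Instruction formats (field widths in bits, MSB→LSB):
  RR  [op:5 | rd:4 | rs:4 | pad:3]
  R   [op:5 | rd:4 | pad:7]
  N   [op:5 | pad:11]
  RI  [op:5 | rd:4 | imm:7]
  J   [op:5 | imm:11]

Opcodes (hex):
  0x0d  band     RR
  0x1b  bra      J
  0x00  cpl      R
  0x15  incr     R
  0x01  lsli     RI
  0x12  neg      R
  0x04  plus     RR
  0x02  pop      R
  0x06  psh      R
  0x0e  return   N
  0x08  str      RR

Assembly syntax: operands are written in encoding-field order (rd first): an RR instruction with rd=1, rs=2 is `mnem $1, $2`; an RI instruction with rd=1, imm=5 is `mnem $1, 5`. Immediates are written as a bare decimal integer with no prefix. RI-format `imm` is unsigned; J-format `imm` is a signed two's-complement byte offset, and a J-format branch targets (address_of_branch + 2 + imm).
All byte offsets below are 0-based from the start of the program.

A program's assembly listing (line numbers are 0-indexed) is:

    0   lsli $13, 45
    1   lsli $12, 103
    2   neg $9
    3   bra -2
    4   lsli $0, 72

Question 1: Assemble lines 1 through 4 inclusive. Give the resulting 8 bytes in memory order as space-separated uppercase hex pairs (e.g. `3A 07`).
1. lsli fields op=0x1:5|rd=12:4|imm=103:7 → word 0e67h → 67 0e
2. neg fields op=0x12:5|rd=9:4|pad=0:7 → word 9480h → 80 94
3. bra fields op=0x1b:5|imm=-2:11 → word dffeh → fe df
4. lsli fields op=0x1:5|rd=0:4|imm=72:7 → word 0848h → 48 08

67 0E 80 94 FE DF 48 08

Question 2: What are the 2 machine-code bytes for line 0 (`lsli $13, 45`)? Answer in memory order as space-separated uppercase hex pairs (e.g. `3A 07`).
AD 0E

L0: lsli op=0x1:5|rd=13:4|imm=45:7 ⇒ 0x0ead ⇒ little ad 0e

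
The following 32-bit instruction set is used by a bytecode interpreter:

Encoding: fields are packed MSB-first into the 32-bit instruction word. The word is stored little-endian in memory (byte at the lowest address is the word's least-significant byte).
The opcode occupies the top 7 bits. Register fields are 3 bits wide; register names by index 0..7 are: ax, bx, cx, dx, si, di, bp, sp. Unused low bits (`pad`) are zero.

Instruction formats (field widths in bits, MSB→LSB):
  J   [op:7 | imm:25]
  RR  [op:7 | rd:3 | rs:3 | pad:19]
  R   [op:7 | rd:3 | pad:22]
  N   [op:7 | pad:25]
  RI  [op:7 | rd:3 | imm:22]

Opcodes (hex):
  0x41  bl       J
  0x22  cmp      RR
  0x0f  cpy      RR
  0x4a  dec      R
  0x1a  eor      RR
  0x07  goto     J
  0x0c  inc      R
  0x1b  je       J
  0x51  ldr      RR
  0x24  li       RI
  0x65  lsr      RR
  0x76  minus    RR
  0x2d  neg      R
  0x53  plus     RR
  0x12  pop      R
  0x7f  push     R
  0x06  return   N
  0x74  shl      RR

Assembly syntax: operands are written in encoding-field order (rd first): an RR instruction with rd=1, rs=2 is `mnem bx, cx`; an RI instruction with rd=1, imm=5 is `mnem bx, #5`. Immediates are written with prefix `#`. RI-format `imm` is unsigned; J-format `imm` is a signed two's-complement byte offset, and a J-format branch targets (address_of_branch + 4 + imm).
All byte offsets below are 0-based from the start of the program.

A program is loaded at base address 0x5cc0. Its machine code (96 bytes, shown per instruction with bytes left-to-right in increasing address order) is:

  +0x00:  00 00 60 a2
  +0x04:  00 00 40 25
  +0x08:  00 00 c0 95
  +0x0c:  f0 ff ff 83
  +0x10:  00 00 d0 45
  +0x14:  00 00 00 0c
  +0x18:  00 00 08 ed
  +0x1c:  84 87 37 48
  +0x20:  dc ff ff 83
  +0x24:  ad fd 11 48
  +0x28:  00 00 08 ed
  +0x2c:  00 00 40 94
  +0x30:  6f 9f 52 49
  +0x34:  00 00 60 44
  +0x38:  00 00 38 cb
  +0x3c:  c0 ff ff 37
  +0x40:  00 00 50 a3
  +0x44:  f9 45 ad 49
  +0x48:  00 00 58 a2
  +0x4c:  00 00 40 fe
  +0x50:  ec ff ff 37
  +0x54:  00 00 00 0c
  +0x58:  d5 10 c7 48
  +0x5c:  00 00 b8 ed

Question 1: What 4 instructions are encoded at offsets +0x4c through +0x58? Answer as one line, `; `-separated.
push bx; je #-20; return; li dx, #463061

@+4c  little-endian(00 00 40 fe) = 0xfe400000
  op=0xfe400000>>25=0x7f ⇒ push (R)
  rd@[24:22]=0x1 ⇒ bx
@+50  little-endian(ec ff ff 37) = 0x37ffffec
  op=0x37ffffec>>25=0x1b ⇒ je (J)
  imm@[24:0]=0x1ffffec (s25→-20) ⇒ #-20
@+54  little-endian(00 00 00 0c) = 0x0c000000
  op=0x0c000000>>25=0x6 ⇒ return (N)
@+58  little-endian(d5 10 c7 48) = 0x48c710d5
  op=0x48c710d5>>25=0x24 ⇒ li (RI)
  rd@[24:22]=0x3 ⇒ dx
  imm@[21:0]=0x710d5 ⇒ #463061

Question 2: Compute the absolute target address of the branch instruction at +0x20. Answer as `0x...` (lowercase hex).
@+20  little-endian(dc ff ff 83) = 0x83ffffdc
  opcode bits[31:25]=0x41: bl/J
  imm: (w>>0)&0x1ffffff=0x1ffffdc (s25→-36) → #-36
  target = base 0x5cc0 + off 0x20 + 4 + imm -36 = 0x5cc0

0x5cc0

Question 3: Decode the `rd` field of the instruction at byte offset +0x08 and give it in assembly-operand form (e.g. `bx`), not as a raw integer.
sp

[08] 00 00 c0 95 → 0x95c00000
  op=0x95c00000>>25=0x4a ⇒ dec (R)
  rd: (w>>22)&0x7=0x7 → sp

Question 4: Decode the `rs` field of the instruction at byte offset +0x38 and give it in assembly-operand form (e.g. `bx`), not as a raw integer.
sp

off 0x38: read 00 00 38 cb as little → 0xcb380000
  opcode bits[31:25]=0x65: lsr/RR
  rd: (w>>22)&0x7=0x4 → si
  rs: (w>>19)&0x7=0x7 → sp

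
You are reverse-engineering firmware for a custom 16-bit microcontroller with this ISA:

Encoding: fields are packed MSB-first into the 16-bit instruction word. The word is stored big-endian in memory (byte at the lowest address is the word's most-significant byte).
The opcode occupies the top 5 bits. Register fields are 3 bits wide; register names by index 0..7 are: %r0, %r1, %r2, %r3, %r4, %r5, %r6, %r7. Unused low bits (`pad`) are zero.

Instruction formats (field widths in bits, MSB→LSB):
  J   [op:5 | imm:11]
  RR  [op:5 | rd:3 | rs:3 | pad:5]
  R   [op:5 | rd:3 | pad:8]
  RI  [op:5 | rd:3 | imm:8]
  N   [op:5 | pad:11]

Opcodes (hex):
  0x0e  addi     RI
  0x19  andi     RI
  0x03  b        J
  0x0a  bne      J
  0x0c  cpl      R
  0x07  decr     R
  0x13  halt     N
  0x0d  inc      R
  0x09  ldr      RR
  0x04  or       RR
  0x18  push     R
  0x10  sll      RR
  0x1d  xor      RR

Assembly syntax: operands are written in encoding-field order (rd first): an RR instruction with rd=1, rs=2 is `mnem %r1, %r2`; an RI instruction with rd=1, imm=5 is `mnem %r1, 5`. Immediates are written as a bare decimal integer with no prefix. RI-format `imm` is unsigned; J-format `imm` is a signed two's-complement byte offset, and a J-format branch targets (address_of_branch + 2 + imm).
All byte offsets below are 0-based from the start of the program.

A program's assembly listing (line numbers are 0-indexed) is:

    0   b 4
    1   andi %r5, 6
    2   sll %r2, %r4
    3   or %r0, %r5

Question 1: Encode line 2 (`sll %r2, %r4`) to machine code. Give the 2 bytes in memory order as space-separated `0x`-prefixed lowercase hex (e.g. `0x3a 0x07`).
0x82 0x80

2. sll fields op=0x10:5|rd=2:3|rs=4:3|pad=0:5 → word 8280h → 82 80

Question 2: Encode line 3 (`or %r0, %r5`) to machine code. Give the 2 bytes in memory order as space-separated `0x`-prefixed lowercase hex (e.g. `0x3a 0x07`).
L3: or op=0x4:5|rd=0:3|rs=5:3|pad=0:5 ⇒ 0x20a0 ⇒ big 20 a0

0x20 0xa0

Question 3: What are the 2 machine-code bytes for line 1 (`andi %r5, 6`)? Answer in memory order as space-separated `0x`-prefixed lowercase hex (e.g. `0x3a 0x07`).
0xcd 0x06

1. andi fields op=0x19:5|rd=5:3|imm=6:8 → word cd06h → cd 06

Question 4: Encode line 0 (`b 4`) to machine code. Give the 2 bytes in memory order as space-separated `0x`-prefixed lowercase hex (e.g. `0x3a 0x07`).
0. b fields op=0x3:5|imm=4:11 → word 1804h → 18 04

0x18 0x04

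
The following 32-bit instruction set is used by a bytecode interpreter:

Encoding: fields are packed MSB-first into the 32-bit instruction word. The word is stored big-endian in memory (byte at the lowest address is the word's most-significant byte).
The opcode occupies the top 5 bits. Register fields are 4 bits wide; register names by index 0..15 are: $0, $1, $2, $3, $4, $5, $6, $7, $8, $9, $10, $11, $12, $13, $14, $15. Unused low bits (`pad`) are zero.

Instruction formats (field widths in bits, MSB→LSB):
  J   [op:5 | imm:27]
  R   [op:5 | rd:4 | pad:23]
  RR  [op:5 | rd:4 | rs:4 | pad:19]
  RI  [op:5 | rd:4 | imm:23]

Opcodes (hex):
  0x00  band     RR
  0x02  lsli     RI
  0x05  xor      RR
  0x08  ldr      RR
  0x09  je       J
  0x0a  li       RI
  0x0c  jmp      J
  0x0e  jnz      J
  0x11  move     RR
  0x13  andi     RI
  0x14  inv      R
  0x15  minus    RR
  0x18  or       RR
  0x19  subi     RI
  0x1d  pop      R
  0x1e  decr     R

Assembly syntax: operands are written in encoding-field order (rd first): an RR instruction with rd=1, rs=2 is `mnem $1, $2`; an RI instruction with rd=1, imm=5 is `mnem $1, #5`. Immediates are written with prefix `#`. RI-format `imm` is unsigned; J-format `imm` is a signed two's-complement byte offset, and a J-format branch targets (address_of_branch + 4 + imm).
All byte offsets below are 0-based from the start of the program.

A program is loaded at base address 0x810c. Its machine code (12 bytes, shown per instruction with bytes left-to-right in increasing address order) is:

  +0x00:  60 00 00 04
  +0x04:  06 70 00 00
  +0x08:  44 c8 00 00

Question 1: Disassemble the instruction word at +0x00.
[00] 60 00 00 04 → 0x60000004
  top 5b → 0xc → jmp [J]
  imm: (w>>0)&0x7ffffff=0x4 → #4

jmp #4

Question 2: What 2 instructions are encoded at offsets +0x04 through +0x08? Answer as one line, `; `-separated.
band $12, $14; ldr $9, $9

off 0x04: read 06 70 00 00 as big → 0x06700000
  top 5b → 0x0 → band [RR]
  [26:23] rd=12 = $12
  [22:19] rs=14 = $14
off 0x08: read 44 c8 00 00 as big → 0x44c80000
  top 5b → 0x8 → ldr [RR]
  [26:23] rd=9 = $9
  [22:19] rs=9 = $9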